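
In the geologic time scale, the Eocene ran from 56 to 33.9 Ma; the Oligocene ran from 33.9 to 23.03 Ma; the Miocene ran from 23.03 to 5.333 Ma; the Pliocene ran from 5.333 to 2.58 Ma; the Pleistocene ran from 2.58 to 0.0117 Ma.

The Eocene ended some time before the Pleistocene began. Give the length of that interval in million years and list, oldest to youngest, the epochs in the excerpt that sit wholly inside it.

31.32 million years; Oligocene, Miocene, Pliocene

End of Eocene = 33.9 Ma; start of Pleistocene = 2.58 Ma.
Gap = 33.9 − 2.58 = 31.32 Myr.
Epochs wholly inside 33.9–2.58 Ma: Oligocene (33.9–23.03), Miocene (23.03–5.333), Pliocene (5.333–2.58).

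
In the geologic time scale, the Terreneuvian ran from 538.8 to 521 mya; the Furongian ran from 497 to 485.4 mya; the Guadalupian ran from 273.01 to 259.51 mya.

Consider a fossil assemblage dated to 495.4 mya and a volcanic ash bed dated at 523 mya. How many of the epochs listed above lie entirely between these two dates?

0

The older date is 523 Ma and the younger is 495.4 Ma.
No epoch both begins after 523 Ma and ends before 495.4 Ma, so the count is 0.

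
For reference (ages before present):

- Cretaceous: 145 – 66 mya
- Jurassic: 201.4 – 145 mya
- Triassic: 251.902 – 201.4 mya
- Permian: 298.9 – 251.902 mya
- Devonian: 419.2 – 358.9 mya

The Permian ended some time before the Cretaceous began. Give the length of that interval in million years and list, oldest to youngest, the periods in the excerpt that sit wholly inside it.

106.902 million years; Triassic, Jurassic

The Permian closes at 251.902 Ma and the Cretaceous opens at 145 Ma, so the interval is 251.902 − 145 = 106.902 Myr.
A period fits inside if it starts at or after 251.902 Ma and ends at or before 145 Ma; oldest first that gives Triassic, Jurassic.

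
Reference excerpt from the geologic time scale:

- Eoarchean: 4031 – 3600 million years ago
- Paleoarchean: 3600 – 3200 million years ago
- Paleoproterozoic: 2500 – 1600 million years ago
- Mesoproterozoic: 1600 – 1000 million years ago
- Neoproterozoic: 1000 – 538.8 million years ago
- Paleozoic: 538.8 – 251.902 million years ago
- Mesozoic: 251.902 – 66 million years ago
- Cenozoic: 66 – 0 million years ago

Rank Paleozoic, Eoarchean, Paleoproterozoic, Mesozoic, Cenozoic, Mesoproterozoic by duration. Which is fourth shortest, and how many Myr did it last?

Start − end for each: Paleozoic 538.8 − 251.902 = 286.898; Eoarchean 4031 − 3600 = 431; Paleoproterozoic 2500 − 1600 = 900; Mesozoic 251.902 − 66 = 185.902; Cenozoic 66 − 0 = 66; Mesoproterozoic 1600 − 1000 = 600.
Ranking these from shortest: Cenozoic < Mesozoic < Paleozoic < Eoarchean < Mesoproterozoic < Paleoproterozoic.
Position 4 in that ranking is Eoarchean, which lasted 431 Myr.

Eoarchean, 431 million years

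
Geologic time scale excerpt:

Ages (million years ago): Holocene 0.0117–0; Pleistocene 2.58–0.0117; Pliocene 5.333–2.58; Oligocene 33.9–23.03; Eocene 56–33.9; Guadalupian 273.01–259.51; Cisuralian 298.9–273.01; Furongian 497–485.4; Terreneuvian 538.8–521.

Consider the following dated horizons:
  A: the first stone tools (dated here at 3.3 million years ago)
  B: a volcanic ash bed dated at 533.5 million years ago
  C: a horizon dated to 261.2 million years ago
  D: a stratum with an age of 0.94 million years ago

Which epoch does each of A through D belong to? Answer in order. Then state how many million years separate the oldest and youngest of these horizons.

A: 3.3 Ma lies in 5.333–2.58 Ma, so Pliocene.
B: 533.5 Ma lies in 538.8–521 Ma, so Terreneuvian.
C: 261.2 Ma lies in 273.01–259.51 Ma, so Guadalupian.
D: 0.94 Ma lies in 2.58–0.0117 Ma, so Pleistocene.
Oldest = 533.5 Ma, youngest = 0.94 Ma → span 532.56 Myr.

A — Pliocene; B — Terreneuvian; C — Guadalupian; D — Pleistocene; span 532.56 million years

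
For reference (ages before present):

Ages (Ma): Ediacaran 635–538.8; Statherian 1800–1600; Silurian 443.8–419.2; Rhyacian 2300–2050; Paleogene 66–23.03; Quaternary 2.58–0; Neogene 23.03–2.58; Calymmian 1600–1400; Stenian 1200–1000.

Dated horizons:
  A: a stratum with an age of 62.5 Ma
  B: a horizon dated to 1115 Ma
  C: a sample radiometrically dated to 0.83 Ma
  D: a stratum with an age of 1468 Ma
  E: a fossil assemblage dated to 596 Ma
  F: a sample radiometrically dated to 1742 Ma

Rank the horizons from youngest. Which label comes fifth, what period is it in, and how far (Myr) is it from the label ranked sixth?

D, in the Calymmian; 274 million years to F

Smaller Ma means younger, so youngest first: C 0.83 < A 62.5 < E 596 < B 1115 < D 1468 < F 1742.
Counting 5 along gives D (1468 Ma); the excerpt puts that inside the Calymmian, 1600–1400 Ma.
Next in line is F (1742 Ma), and 1742 − 1468 = 274 Myr.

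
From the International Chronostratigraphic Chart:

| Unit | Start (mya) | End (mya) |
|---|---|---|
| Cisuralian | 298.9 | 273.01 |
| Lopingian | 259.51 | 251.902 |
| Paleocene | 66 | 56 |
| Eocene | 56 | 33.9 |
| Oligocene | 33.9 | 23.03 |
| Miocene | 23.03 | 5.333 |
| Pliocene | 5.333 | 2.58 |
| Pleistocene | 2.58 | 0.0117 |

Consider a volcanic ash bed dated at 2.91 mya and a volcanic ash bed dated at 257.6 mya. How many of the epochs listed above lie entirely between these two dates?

The older date is 257.6 Ma and the younger is 2.91 Ma.
Epochs with start < 257.6 and end > 2.91 Ma: Paleocene (66–56), Eocene (56–33.9), Oligocene (33.9–23.03), Miocene (23.03–5.333).
That is 4 complete epochs.

4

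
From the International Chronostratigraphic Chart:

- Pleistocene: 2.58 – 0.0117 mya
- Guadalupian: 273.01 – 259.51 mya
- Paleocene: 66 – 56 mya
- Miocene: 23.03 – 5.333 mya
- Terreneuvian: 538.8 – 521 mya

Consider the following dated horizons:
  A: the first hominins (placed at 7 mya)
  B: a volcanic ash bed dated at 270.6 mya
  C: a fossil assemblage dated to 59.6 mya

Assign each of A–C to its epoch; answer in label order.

Match each age against the start–end ranges in the excerpt: A = 7 Ma → Miocene (23.03–5.333); B = 270.6 Ma → Guadalupian (273.01–259.51); C = 59.6 Ma → Paleocene (66–56).

A — Miocene; B — Guadalupian; C — Paleocene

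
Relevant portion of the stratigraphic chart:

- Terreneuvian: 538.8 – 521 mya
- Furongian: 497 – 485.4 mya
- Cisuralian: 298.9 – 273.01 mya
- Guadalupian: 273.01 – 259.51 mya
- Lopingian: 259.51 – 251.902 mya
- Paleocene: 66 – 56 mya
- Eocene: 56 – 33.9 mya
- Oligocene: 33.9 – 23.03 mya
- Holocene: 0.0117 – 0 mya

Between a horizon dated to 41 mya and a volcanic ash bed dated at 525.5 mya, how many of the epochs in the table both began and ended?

The older date is 525.5 Ma and the younger is 41 Ma.
Epochs with start < 525.5 and end > 41 Ma: Furongian (497–485.4), Cisuralian (298.9–273.01), Guadalupian (273.01–259.51), Lopingian (259.51–251.902), Paleocene (66–56).
That is 5 complete epochs.

5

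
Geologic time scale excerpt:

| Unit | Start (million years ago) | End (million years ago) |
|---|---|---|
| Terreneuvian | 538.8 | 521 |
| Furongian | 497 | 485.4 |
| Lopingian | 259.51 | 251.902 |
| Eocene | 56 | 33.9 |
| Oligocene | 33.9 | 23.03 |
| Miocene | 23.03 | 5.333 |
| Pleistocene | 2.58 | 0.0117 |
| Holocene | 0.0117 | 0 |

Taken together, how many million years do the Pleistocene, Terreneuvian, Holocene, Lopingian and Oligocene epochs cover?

Each duration: Pleistocene = 2.5683; Terreneuvian = 17.8; Holocene = 0.0117; Lopingian = 7.608; Oligocene = 10.87.
Sum: 2.5683 + 17.8 + 0.0117 + 7.608 + 10.87 = 38.858 Myr.

38.858 million years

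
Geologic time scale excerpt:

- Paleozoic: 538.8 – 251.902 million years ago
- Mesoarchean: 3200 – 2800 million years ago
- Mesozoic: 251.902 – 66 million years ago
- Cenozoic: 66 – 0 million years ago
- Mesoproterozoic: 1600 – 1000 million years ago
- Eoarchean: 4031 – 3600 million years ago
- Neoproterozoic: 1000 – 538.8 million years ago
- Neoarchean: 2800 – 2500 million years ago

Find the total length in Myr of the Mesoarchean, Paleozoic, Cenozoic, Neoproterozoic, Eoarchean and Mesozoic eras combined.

1831 million years

Duration is start − end for each: (3200 − 2800) + (538.8 − 251.902) + (66 − 0) + (1000 − 538.8) + (4031 − 3600) + (251.902 − 66).
That is 400 + 286.898 + 66 + 461.2 + 431 + 185.902, which totals 1831 million years.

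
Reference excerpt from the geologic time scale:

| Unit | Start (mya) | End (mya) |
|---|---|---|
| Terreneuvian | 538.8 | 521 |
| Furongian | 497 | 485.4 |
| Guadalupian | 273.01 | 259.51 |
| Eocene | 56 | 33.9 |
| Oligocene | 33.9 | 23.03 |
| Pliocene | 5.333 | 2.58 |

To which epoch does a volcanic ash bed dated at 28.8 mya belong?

Oligocene

28.8 Ma lies between 33.9 and 23.03 Ma, so it falls in the Oligocene.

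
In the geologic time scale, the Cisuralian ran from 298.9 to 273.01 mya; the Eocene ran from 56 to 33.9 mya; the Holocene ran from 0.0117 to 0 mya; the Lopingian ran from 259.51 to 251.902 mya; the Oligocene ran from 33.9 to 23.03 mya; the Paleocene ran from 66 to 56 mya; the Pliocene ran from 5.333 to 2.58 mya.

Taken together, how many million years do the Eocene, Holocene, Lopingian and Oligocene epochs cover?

Each duration: Eocene = 22.1; Holocene = 0.0117; Lopingian = 7.608; Oligocene = 10.87.
Sum: 22.1 + 0.0117 + 7.608 + 10.87 = 40.5897 Myr.

40.5897 million years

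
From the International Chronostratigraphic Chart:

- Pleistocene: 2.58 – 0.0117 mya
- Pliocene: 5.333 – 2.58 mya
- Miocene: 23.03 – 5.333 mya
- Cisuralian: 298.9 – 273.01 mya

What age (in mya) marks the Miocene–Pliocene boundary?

5.333 mya

The Miocene ends and the Pliocene begins at 5.333 mya.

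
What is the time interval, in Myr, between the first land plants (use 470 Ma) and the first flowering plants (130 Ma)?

470 − 130 = 340 million years.

340 million years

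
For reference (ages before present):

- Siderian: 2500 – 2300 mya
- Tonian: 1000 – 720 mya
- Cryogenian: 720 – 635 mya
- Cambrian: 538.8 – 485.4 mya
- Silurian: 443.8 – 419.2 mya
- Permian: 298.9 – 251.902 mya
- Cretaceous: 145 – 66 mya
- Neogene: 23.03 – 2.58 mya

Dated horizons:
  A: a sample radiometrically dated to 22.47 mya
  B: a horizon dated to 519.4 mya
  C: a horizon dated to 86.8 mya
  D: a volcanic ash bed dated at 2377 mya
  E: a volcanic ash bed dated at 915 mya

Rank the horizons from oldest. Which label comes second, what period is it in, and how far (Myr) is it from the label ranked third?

E, in the Tonian; 395.6 million years to B

Larger Ma means older, so oldest first: D 2377 > E 915 > B 519.4 > C 86.8 > A 22.47.
Counting 2 along gives E (915 Ma); the excerpt puts that inside the Tonian, 1000–720 Ma.
Next in line is B (519.4 Ma), and 915 − 519.4 = 395.6 Myr.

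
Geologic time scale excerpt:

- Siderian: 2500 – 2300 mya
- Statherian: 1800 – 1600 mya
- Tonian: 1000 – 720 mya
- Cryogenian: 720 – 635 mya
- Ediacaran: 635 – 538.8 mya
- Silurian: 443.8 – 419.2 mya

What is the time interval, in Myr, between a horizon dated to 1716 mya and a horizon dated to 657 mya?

1059 million years

1716 − 657 = 1059 million years.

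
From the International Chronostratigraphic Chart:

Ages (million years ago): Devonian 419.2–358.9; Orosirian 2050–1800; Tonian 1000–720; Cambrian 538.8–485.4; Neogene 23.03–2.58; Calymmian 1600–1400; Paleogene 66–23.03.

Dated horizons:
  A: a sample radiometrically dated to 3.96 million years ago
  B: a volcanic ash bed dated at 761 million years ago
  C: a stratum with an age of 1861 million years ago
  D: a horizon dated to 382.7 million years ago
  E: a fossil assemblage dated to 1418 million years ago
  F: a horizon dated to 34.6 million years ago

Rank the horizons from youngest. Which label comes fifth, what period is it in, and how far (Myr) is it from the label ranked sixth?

Smaller Ma means younger, so youngest first: A 3.96 < F 34.6 < D 382.7 < B 761 < E 1418 < C 1861.
Counting 5 along gives E (1418 Ma); the excerpt puts that inside the Calymmian, 1600–1400 Ma.
Next in line is C (1861 Ma), and 1861 − 1418 = 443 Myr.

E, in the Calymmian; 443 million years to C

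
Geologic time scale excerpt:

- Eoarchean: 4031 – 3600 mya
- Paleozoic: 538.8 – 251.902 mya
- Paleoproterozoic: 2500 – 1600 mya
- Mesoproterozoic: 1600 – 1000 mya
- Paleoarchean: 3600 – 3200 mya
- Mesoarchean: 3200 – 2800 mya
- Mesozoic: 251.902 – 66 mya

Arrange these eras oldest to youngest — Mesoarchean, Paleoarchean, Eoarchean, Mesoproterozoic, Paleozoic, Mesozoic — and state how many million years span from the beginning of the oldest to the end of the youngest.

Start ages (Ma): Eoarchean 4031, Paleoarchean 3600, Mesoarchean 3200, Mesoproterozoic 1600, Paleozoic 538.8, Mesozoic 251.902.
Ordered oldest to youngest: Eoarchean, Paleoarchean, Mesoarchean, Mesoproterozoic, Paleozoic, Mesozoic.
Span = 4031 − 66 = 3965 Myr.

Eoarchean → Paleoarchean → Mesoarchean → Mesoproterozoic → Paleozoic → Mesozoic; total span 3965 Myr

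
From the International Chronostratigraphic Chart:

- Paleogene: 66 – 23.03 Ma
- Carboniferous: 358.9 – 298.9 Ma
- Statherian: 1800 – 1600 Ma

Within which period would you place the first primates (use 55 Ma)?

55 Ma lies between 66 and 23.03 Ma, so it falls in the Paleogene.

Paleogene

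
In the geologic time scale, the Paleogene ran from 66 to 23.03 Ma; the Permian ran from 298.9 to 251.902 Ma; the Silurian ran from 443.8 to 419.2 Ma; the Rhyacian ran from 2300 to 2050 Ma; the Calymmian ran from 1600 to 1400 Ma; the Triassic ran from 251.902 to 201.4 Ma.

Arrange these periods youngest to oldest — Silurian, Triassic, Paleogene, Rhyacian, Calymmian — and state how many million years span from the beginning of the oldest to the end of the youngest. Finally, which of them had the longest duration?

From the excerpt: Silurian 443.8–419.2; Triassic 251.902–201.4; Paleogene 66–23.03; Rhyacian 2300–2050; Calymmian 1600–1400 (Ma).
Larger Ma is earlier, so the oldest is Rhyacian and the youngest is Paleogene; youngest to oldest: Paleogene, Triassic, Silurian, Calymmian, Rhyacian.
Oldest start 2300 minus youngest end 23.03 gives 2276.97 Myr overall.
Individual lengths (start − end): Rhyacian 250; Calymmian 200; Paleogene 42.97; Silurian 24.6; Triassic 50.502. The largest is Rhyacian at 250 Myr.

Paleogene, Triassic, Silurian, Calymmian, Rhyacian; total span 2276.97 Myr; longest is Rhyacian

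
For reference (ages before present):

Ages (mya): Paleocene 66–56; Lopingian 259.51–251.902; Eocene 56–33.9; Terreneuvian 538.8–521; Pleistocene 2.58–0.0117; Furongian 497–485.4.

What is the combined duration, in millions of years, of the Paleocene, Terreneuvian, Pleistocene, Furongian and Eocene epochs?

64.0683 million years

Each duration: Paleocene = 10; Terreneuvian = 17.8; Pleistocene = 2.5683; Furongian = 11.6; Eocene = 22.1.
Sum: 10 + 17.8 + 2.5683 + 11.6 + 22.1 = 64.0683 Myr.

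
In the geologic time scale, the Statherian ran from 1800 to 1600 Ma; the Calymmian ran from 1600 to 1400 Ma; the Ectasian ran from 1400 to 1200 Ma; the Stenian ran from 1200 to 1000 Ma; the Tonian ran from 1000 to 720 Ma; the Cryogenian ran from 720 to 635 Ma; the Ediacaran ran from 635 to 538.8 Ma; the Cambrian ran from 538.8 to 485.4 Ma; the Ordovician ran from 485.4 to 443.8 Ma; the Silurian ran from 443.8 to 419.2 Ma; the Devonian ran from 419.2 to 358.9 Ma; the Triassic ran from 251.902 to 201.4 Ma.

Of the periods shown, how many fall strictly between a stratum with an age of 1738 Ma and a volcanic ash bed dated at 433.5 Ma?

8

1738 Ma sits inside the Statherian (1800–1600) and 433.5 Ma inside the Silurian (443.8–419.2); neither of those is wholly between the two dates.
The listed periods lying completely between them are Calymmian, Ectasian, Stenian, Tonian, Cryogenian, Ediacaran, Cambrian, Ordovician — 8 in all.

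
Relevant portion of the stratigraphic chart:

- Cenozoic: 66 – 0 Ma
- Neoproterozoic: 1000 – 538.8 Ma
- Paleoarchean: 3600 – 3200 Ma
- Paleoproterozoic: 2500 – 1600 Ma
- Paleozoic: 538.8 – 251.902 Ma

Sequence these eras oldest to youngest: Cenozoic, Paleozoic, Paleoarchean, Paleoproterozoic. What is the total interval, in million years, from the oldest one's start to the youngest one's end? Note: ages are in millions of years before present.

Paleoarchean → Paleoproterozoic → Paleozoic → Cenozoic; total span 3600 Myr

Start ages (Ma): Paleoarchean 3600, Paleoproterozoic 2500, Paleozoic 538.8, Cenozoic 66.
Ordered oldest to youngest: Paleoarchean, Paleoproterozoic, Paleozoic, Cenozoic.
Span = 3600 − 0 = 3600 Myr.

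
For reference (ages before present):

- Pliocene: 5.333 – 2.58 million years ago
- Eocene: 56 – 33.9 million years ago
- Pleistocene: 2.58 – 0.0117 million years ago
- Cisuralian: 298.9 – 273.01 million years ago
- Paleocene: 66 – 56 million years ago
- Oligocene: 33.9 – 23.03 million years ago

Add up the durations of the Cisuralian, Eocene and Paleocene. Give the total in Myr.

Each duration: Cisuralian = 25.89; Eocene = 22.1; Paleocene = 10.
Sum: 25.89 + 22.1 + 10 = 57.99 Myr.

57.99 million years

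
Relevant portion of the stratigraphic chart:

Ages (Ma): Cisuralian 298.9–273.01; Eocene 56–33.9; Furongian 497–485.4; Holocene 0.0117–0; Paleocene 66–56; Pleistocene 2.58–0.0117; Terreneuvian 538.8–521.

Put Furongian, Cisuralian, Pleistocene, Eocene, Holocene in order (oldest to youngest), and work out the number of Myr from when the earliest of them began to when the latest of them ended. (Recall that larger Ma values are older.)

From the excerpt: Furongian 497–485.4; Cisuralian 298.9–273.01; Pleistocene 2.58–0.0117; Eocene 56–33.9; Holocene 0.0117–0 (Ma).
Larger Ma is earlier, so the oldest is Furongian and the youngest is Holocene; oldest to youngest: Furongian, Cisuralian, Eocene, Pleistocene, Holocene.
Oldest start 497 minus youngest end 0 gives 497 Myr overall.

Furongian → Cisuralian → Eocene → Pleistocene → Holocene; total span 497 Myr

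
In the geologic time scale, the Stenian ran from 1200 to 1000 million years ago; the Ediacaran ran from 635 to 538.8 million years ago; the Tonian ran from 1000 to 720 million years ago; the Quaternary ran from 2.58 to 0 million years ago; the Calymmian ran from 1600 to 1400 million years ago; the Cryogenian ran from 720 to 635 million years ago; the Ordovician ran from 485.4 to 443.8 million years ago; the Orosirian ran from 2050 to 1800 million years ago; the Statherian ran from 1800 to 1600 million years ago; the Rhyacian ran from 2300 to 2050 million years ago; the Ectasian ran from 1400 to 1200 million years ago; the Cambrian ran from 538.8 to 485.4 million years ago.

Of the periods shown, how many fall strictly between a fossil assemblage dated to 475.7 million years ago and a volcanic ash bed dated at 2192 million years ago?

9

The older date is 2192 Ma and the younger is 475.7 Ma.
Periods with start < 2192 and end > 475.7 Ma: Orosirian (2050–1800), Statherian (1800–1600), Calymmian (1600–1400), Ectasian (1400–1200), Stenian (1200–1000), Tonian (1000–720), Cryogenian (720–635), Ediacaran (635–538.8), Cambrian (538.8–485.4).
That is 9 complete periods.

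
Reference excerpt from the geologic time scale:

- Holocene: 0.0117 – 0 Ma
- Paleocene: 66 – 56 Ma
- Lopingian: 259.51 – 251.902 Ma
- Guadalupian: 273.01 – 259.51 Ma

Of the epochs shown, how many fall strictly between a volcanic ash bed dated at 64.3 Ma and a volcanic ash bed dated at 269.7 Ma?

1

The older date is 269.7 Ma and the younger is 64.3 Ma.
Epochs with start < 269.7 and end > 64.3 Ma: Lopingian (259.51–251.902).
That is 1 complete epoch.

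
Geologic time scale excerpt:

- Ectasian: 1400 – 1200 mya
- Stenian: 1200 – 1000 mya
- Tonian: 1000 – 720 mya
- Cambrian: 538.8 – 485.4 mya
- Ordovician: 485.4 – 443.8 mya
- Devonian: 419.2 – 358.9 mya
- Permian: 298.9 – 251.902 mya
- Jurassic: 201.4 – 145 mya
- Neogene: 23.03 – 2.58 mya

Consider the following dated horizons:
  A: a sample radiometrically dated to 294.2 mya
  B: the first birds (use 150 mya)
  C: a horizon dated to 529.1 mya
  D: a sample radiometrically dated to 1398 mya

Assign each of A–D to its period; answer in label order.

A: 294.2 Ma lies in 298.9–251.902 Ma, so Permian.
B: 150 Ma lies in 201.4–145 Ma, so Jurassic.
C: 529.1 Ma lies in 538.8–485.4 Ma, so Cambrian.
D: 1398 Ma lies in 1400–1200 Ma, so Ectasian.

A — Permian; B — Jurassic; C — Cambrian; D — Ectasian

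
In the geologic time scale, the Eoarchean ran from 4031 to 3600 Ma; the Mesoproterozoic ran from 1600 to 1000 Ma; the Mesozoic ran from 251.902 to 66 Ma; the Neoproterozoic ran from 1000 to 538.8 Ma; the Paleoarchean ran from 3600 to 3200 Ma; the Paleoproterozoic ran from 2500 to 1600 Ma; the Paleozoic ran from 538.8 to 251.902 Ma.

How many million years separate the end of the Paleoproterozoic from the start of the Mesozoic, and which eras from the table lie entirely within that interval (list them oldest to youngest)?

1348.098 million years; Mesoproterozoic, Neoproterozoic, Paleozoic

The Paleoproterozoic closes at 1600 Ma and the Mesozoic opens at 251.902 Ma, so the interval is 1600 − 251.902 = 1348.098 Myr.
An era fits inside if it starts at or after 1600 Ma and ends at or before 251.902 Ma; oldest first that gives Mesoproterozoic, Neoproterozoic, Paleozoic.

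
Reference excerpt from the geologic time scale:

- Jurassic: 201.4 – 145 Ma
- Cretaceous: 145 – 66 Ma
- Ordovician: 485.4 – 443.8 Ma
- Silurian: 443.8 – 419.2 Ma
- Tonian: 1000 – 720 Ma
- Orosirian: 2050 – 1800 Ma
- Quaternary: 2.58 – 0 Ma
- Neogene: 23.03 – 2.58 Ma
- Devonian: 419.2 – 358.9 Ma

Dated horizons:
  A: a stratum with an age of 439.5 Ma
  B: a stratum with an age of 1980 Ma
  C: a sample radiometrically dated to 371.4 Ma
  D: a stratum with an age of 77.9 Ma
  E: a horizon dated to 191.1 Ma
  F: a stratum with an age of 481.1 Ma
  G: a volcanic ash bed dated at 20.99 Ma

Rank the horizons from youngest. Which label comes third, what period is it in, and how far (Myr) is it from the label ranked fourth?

E, in the Jurassic; 180.3 million years to C

Smaller Ma means younger, so youngest first: G 20.99 < D 77.9 < E 191.1 < C 371.4 < A 439.5 < F 481.1 < B 1980.
Counting 3 along gives E (191.1 Ma); the excerpt puts that inside the Jurassic, 201.4–145 Ma.
Next in line is C (371.4 Ma), and 371.4 − 191.1 = 180.3 Myr.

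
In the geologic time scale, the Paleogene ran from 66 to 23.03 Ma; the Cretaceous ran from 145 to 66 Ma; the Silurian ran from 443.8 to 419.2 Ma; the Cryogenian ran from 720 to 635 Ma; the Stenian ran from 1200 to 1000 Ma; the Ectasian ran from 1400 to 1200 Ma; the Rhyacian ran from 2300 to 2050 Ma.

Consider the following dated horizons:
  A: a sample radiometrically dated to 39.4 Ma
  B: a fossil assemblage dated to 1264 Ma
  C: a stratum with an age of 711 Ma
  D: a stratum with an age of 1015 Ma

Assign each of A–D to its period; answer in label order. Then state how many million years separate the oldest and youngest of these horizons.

Match each age against the start–end ranges in the excerpt: A = 39.4 Ma → Paleogene (66–23.03); B = 1264 Ma → Ectasian (1400–1200); C = 711 Ma → Cryogenian (720–635); D = 1015 Ma → Stenian (1200–1000).
The largest age is 1264 Ma and the smallest is 39.4 Ma; their difference is 1224.6 Myr.

A — Paleogene; B — Ectasian; C — Cryogenian; D — Stenian; span 1224.6 million years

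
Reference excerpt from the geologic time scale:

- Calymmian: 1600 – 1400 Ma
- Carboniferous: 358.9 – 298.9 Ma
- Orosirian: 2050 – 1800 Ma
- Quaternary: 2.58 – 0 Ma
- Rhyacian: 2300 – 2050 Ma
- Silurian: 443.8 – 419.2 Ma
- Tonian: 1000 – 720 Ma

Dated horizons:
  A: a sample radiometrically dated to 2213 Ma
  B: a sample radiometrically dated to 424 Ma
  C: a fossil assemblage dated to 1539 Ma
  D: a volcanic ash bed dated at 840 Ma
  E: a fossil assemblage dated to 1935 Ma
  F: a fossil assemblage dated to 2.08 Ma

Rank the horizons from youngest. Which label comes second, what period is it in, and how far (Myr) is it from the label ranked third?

Smaller Ma means younger, so youngest first: F 2.08 < B 424 < D 840 < C 1539 < E 1935 < A 2213.
Counting 2 along gives B (424 Ma); the excerpt puts that inside the Silurian, 443.8–419.2 Ma.
Next in line is D (840 Ma), and 840 − 424 = 416 Myr.

B, in the Silurian; 416 million years to D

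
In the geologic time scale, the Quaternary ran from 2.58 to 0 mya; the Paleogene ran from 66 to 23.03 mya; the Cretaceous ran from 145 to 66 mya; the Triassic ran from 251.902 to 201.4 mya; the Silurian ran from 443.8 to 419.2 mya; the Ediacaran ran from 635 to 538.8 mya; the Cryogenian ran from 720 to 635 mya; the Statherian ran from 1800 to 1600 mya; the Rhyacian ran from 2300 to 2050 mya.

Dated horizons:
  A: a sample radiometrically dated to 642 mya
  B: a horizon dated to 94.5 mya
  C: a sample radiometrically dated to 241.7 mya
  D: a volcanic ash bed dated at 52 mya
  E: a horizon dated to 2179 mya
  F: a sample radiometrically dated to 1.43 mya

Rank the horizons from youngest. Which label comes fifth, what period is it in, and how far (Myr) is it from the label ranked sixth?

Smaller Ma means younger, so youngest first: F 1.43 < D 52 < B 94.5 < C 241.7 < A 642 < E 2179.
Counting 5 along gives A (642 Ma); the excerpt puts that inside the Cryogenian, 720–635 Ma.
Next in line is E (2179 Ma), and 2179 − 642 = 1537 Myr.

A, in the Cryogenian; 1537 million years to E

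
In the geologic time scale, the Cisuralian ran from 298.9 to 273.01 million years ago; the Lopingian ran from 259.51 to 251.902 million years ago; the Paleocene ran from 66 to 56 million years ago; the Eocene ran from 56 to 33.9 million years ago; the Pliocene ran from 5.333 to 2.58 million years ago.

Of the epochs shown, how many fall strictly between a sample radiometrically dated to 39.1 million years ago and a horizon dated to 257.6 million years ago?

257.6 Ma sits inside the Lopingian (259.51–251.902) and 39.1 Ma inside the Eocene (56–33.9); neither of those is wholly between the two dates.
The listed epochs lying completely between them are Paleocene — 1 in all.

1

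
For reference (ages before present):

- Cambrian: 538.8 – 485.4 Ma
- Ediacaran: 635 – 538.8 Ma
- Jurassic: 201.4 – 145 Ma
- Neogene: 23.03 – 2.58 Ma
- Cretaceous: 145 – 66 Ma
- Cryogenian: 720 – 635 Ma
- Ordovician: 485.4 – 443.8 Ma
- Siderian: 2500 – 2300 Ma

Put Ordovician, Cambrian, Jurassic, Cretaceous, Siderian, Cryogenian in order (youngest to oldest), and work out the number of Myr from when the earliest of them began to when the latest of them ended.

Cretaceous → Jurassic → Ordovician → Cambrian → Cryogenian → Siderian; total span 2434 Myr

Start ages (Ma): Siderian 2500, Cryogenian 720, Cambrian 538.8, Ordovician 485.4, Jurassic 201.4, Cretaceous 145.
Ordered youngest to oldest: Cretaceous, Jurassic, Ordovician, Cambrian, Cryogenian, Siderian.
Span = 2500 − 66 = 2434 Myr.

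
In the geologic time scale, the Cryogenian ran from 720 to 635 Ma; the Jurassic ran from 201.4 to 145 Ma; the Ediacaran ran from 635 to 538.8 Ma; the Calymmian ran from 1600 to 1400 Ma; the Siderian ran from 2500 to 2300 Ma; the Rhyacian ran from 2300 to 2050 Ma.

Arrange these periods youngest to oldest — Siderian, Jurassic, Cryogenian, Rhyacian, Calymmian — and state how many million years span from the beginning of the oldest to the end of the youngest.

Jurassic → Cryogenian → Calymmian → Rhyacian → Siderian; total span 2355 Myr

From the excerpt: Siderian 2500–2300; Jurassic 201.4–145; Cryogenian 720–635; Rhyacian 2300–2050; Calymmian 1600–1400 (Ma).
Larger Ma is earlier, so the oldest is Siderian and the youngest is Jurassic; youngest to oldest: Jurassic, Cryogenian, Calymmian, Rhyacian, Siderian.
Oldest start 2500 minus youngest end 145 gives 2355 Myr overall.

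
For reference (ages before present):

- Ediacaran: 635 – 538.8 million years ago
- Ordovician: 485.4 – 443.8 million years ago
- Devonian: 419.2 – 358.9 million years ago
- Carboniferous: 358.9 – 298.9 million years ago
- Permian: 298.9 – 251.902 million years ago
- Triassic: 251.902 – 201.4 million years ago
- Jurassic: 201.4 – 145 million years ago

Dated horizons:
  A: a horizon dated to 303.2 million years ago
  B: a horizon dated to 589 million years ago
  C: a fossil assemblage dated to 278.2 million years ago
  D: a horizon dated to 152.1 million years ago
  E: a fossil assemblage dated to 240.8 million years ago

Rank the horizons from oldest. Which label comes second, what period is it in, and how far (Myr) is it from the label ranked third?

A, in the Carboniferous; 25 million years to C

Sorted oldest-first by Ma: B (589), A (303.2), C (278.2), E (240.8), D (152.1).
The second oldest is A at 303.2 Ma, which lies in 358.9–298.9 Ma: the Carboniferous.
The third oldest is C at 278.2 Ma; separation = |303.2 − 278.2| = 25 Myr.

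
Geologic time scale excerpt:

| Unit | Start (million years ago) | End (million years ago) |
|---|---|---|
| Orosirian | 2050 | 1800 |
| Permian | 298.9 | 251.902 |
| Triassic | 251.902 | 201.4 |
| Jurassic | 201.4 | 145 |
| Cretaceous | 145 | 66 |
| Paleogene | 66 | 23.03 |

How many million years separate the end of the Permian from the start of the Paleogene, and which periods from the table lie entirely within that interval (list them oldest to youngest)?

185.902 million years; Triassic, Jurassic, Cretaceous

End of Permian = 251.902 Ma; start of Paleogene = 66 Ma.
Gap = 251.902 − 66 = 185.902 Myr.
Periods wholly inside 251.902–66 Ma: Triassic (251.902–201.4), Jurassic (201.4–145), Cretaceous (145–66).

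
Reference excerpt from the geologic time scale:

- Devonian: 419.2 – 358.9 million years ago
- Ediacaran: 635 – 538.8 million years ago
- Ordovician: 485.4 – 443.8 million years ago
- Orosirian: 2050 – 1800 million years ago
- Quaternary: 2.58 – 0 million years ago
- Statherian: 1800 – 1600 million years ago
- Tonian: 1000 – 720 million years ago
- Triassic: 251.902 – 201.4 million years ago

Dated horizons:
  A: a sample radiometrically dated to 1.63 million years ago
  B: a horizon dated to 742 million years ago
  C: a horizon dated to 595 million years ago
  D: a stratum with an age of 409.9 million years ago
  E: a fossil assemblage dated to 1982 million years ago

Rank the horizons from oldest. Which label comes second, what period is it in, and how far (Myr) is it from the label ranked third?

Sorted oldest-first by Ma: E (1982), B (742), C (595), D (409.9), A (1.63).
The second oldest is B at 742 Ma, which lies in 1000–720 Ma: the Tonian.
The third oldest is C at 595 Ma; separation = |742 − 595| = 147 Myr.

B, in the Tonian; 147 million years to C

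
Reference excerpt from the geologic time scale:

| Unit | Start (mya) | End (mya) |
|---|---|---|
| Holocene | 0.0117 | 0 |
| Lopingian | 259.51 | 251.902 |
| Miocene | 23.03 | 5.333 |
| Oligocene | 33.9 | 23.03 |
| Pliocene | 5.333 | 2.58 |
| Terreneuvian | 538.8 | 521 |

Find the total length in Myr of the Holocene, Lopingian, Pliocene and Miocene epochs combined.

Duration is start − end for each: (0.0117 − 0) + (259.51 − 251.902) + (5.333 − 2.58) + (23.03 − 5.333).
That is 0.0117 + 7.608 + 2.753 + 17.697, which totals 28.0697 million years.

28.0697 million years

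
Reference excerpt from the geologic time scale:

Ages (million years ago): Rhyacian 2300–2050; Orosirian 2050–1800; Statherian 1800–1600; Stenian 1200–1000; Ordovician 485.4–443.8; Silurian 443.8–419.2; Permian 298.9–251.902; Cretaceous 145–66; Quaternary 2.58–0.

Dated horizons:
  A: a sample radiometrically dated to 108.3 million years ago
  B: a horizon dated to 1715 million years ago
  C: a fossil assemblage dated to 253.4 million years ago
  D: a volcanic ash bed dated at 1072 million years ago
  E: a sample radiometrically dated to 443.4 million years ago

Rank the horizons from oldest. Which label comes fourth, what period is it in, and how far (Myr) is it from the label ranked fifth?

C, in the Permian; 145.1 million years to A

Sorted oldest-first by Ma: B (1715), D (1072), E (443.4), C (253.4), A (108.3).
The fourth oldest is C at 253.4 Ma, which lies in 298.9–251.902 Ma: the Permian.
The fifth oldest is A at 108.3 Ma; separation = |253.4 − 108.3| = 145.1 Myr.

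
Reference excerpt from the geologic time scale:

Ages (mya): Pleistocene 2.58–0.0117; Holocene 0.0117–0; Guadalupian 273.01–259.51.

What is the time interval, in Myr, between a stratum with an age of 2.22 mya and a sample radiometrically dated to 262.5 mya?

260.28 million years

262.5 − 2.22 = 260.28 million years.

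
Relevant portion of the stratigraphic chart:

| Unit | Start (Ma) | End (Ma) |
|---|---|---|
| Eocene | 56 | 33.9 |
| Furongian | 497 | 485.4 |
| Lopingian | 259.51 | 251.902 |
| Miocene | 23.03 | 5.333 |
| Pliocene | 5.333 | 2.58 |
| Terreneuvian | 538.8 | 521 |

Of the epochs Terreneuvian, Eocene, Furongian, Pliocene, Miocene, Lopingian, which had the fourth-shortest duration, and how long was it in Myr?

Miocene, 17.697 million years

Durations: Terreneuvian 17.8; Eocene 22.1; Furongian 11.6; Pliocene 2.753; Miocene 17.697; Lopingian 7.608 Myr.
Sorted shortest-first: Pliocene (2.753), Lopingian (7.608), Furongian (11.6), Miocene (17.697), Terreneuvian (17.8), Eocene (22.1).
The fourth shortest is Miocene at 17.697 Myr.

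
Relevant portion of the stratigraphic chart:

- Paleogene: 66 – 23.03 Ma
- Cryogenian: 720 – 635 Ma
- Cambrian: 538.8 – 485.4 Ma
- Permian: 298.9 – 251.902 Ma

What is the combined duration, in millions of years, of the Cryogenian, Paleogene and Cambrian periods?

Each duration: Cryogenian = 85; Paleogene = 42.97; Cambrian = 53.4.
Sum: 85 + 42.97 + 53.4 = 181.37 Myr.

181.37 million years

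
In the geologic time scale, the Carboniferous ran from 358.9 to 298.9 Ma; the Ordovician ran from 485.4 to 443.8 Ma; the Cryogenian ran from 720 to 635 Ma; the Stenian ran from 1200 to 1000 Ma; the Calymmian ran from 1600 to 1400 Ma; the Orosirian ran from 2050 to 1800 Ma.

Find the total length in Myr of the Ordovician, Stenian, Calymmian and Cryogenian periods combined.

Duration is start − end for each: (485.4 − 443.8) + (1200 − 1000) + (1600 − 1400) + (720 − 635).
That is 41.6 + 200 + 200 + 85, which totals 526.6 million years.

526.6 million years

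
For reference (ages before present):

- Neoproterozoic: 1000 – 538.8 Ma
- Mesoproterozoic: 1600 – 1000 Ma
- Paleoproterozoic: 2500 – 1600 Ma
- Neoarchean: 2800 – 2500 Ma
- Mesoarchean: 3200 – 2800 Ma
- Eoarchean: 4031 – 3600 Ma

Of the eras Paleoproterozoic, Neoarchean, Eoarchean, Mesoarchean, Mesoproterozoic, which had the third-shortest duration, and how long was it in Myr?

Durations: Paleoproterozoic 900; Neoarchean 300; Eoarchean 431; Mesoarchean 400; Mesoproterozoic 600 Myr.
Sorted shortest-first: Neoarchean (300), Mesoarchean (400), Eoarchean (431), Mesoproterozoic (600), Paleoproterozoic (900).
The third shortest is Eoarchean at 431 Myr.

Eoarchean, 431 million years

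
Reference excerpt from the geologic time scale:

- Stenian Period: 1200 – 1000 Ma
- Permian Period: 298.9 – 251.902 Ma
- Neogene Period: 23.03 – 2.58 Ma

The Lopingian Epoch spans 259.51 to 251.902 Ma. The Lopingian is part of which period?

The Lopingian (259.51–251.902 Ma) lies entirely within 298.9–251.902 Ma, the Permian Period.

Permian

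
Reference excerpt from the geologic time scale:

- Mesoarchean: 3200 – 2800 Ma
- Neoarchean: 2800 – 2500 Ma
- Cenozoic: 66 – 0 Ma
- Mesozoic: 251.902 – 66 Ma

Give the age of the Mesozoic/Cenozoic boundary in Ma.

66 Ma

The Mesozoic ends and the Cenozoic begins at 66 Ma.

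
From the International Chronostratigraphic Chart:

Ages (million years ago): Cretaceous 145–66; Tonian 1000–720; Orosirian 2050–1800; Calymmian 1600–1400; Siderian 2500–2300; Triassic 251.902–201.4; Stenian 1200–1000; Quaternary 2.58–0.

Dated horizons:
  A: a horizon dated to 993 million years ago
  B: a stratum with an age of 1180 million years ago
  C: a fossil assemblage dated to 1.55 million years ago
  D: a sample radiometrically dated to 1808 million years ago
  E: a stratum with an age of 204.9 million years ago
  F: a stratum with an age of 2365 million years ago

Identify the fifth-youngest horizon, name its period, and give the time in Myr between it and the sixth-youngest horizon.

D, in the Orosirian; 557 million years to F

Sorted youngest-first by Ma: C (1.55), E (204.9), A (993), B (1180), D (1808), F (2365).
The fifth youngest is D at 1808 Ma, which lies in 2050–1800 Ma: the Orosirian.
The sixth youngest is F at 2365 Ma; separation = |1808 − 2365| = 557 Myr.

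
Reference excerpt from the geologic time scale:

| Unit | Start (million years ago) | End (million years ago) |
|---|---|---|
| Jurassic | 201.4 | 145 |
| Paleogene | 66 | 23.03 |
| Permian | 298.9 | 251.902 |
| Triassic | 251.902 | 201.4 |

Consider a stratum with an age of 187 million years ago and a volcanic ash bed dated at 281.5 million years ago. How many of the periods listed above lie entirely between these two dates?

1

281.5 Ma sits inside the Permian (298.9–251.902) and 187 Ma inside the Jurassic (201.4–145); neither of those is wholly between the two dates.
The listed periods lying completely between them are Triassic — 1 in all.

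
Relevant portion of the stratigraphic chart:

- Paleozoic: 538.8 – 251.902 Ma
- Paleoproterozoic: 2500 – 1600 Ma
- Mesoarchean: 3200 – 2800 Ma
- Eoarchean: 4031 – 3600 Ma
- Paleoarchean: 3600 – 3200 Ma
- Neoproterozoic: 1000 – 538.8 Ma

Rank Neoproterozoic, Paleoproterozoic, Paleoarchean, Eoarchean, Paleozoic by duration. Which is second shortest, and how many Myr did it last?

Durations: Neoproterozoic 461.2; Paleoproterozoic 900; Paleoarchean 400; Eoarchean 431; Paleozoic 286.898 Myr.
Sorted shortest-first: Paleozoic (286.898), Paleoarchean (400), Eoarchean (431), Neoproterozoic (461.2), Paleoproterozoic (900).
The second shortest is Paleoarchean at 400 Myr.

Paleoarchean, 400 million years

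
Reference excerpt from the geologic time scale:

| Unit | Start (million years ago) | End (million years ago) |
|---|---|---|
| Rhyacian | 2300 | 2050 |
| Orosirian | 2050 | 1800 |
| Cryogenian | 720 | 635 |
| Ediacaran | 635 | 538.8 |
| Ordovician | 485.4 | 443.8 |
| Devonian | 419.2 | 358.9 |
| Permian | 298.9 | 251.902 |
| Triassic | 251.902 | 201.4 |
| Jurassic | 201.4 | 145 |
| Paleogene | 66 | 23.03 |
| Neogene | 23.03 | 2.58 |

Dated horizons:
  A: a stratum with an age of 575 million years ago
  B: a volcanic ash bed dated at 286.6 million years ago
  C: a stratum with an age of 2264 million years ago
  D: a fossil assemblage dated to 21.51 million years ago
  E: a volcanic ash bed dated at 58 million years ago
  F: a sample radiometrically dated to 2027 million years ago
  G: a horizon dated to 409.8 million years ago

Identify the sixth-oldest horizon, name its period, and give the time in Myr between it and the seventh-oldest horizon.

E, in the Paleogene; 36.49 million years to D

Larger Ma means older, so oldest first: C 2264 > F 2027 > A 575 > G 409.8 > B 286.6 > E 58 > D 21.51.
Counting 6 along gives E (58 Ma); the excerpt puts that inside the Paleogene, 66–23.03 Ma.
Next in line is D (21.51 Ma), and 58 − 21.51 = 36.49 Myr.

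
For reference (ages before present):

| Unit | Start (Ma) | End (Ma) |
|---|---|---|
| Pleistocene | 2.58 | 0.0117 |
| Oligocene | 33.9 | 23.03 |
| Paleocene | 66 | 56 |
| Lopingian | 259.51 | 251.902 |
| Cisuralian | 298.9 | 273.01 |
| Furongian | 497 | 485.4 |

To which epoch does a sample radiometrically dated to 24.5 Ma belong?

Oligocene

24.5 Ma lies between 33.9 and 23.03 Ma, so it falls in the Oligocene.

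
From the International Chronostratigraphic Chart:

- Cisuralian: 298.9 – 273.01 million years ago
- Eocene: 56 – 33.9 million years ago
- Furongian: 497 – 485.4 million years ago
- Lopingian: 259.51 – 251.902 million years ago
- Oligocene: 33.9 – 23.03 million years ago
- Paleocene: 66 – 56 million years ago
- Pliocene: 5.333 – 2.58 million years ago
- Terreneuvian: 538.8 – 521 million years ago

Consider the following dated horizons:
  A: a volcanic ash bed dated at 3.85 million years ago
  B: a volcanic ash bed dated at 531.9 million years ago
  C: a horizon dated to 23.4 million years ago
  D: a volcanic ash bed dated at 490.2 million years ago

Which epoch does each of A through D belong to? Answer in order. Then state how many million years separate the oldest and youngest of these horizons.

A: 3.85 Ma lies in 5.333–2.58 Ma, so Pliocene.
B: 531.9 Ma lies in 538.8–521 Ma, so Terreneuvian.
C: 23.4 Ma lies in 33.9–23.03 Ma, so Oligocene.
D: 490.2 Ma lies in 497–485.4 Ma, so Furongian.
Oldest = 531.9 Ma, youngest = 3.85 Ma → span 528.05 Myr.

A — Pliocene; B — Terreneuvian; C — Oligocene; D — Furongian; span 528.05 million years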